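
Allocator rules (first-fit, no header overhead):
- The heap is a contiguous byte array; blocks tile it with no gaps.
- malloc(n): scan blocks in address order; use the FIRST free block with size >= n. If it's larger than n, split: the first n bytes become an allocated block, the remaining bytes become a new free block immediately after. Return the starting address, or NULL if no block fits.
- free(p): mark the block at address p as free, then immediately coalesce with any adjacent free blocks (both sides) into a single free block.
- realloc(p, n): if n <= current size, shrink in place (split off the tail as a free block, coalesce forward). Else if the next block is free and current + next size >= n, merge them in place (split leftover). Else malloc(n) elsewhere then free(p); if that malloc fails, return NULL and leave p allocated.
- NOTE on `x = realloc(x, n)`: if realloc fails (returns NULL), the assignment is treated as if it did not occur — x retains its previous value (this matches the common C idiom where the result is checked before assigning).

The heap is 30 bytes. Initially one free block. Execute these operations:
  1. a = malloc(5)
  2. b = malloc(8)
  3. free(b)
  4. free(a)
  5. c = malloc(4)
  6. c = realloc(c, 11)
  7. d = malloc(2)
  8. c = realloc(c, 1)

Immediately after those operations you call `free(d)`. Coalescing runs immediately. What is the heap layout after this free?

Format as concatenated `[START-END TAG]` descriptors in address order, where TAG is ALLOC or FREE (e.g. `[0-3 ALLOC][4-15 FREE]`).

Answer: [0-0 ALLOC][1-29 FREE]

Derivation:
Op 1: a = malloc(5) -> a = 0; heap: [0-4 ALLOC][5-29 FREE]
Op 2: b = malloc(8) -> b = 5; heap: [0-4 ALLOC][5-12 ALLOC][13-29 FREE]
Op 3: free(b) -> (freed b); heap: [0-4 ALLOC][5-29 FREE]
Op 4: free(a) -> (freed a); heap: [0-29 FREE]
Op 5: c = malloc(4) -> c = 0; heap: [0-3 ALLOC][4-29 FREE]
Op 6: c = realloc(c, 11) -> c = 0; heap: [0-10 ALLOC][11-29 FREE]
Op 7: d = malloc(2) -> d = 11; heap: [0-10 ALLOC][11-12 ALLOC][13-29 FREE]
Op 8: c = realloc(c, 1) -> c = 0; heap: [0-0 ALLOC][1-10 FREE][11-12 ALLOC][13-29 FREE]
free(d): d = 11 -> block [11-12 ALLOC]; mark free, coalesce with adjacent free neighbors -> [0-0 ALLOC][1-29 FREE]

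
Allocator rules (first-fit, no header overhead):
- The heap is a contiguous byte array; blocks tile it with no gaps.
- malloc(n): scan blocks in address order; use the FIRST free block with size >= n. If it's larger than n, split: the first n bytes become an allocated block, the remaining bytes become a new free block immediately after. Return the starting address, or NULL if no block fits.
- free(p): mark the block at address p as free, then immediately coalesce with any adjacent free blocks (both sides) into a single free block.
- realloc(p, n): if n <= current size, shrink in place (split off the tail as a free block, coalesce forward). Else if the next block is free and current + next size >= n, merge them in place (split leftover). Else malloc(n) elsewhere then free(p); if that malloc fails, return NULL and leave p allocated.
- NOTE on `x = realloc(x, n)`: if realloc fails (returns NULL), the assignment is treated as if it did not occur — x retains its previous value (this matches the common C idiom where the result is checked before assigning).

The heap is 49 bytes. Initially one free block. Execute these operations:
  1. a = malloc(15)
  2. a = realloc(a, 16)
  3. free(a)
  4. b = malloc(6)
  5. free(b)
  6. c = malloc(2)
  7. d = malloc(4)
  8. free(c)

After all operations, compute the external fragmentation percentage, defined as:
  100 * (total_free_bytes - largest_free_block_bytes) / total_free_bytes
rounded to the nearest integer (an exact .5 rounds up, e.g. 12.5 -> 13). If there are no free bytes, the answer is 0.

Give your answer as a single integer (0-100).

Op 1: a = malloc(15) -> a = 0; heap: [0-14 ALLOC][15-48 FREE]
Op 2: a = realloc(a, 16) -> a = 0; heap: [0-15 ALLOC][16-48 FREE]
Op 3: free(a) -> (freed a); heap: [0-48 FREE]
Op 4: b = malloc(6) -> b = 0; heap: [0-5 ALLOC][6-48 FREE]
Op 5: free(b) -> (freed b); heap: [0-48 FREE]
Op 6: c = malloc(2) -> c = 0; heap: [0-1 ALLOC][2-48 FREE]
Op 7: d = malloc(4) -> d = 2; heap: [0-1 ALLOC][2-5 ALLOC][6-48 FREE]
Op 8: free(c) -> (freed c); heap: [0-1 FREE][2-5 ALLOC][6-48 FREE]
Free blocks: [2 43] total_free=45 largest=43 -> 100*(45-43)/45 = 200/45 ≈ 4.444 -> rounds to 4

Answer: 4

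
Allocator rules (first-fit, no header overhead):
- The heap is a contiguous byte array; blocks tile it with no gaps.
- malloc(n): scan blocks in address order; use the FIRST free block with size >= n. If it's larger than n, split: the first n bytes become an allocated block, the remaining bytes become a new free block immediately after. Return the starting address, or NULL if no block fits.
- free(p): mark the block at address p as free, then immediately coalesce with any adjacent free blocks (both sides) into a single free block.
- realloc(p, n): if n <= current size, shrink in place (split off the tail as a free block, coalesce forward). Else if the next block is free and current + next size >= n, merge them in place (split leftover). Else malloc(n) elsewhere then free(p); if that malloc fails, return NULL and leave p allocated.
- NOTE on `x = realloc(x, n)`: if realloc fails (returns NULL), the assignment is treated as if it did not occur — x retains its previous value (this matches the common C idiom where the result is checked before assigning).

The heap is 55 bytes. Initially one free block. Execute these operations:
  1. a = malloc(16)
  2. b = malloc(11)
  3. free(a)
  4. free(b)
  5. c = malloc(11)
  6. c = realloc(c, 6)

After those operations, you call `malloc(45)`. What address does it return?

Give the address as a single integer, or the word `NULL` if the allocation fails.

Op 1: a = malloc(16) -> a = 0; heap: [0-15 ALLOC][16-54 FREE]
Op 2: b = malloc(11) -> b = 16; heap: [0-15 ALLOC][16-26 ALLOC][27-54 FREE]
Op 3: free(a) -> (freed a); heap: [0-15 FREE][16-26 ALLOC][27-54 FREE]
Op 4: free(b) -> (freed b); heap: [0-54 FREE]
Op 5: c = malloc(11) -> c = 0; heap: [0-10 ALLOC][11-54 FREE]
Op 6: c = realloc(c, 6) -> c = 0; heap: [0-5 ALLOC][6-54 FREE]
malloc(45): first-fit scan over [0-5 ALLOC][6-54 FREE] -> 6

Answer: 6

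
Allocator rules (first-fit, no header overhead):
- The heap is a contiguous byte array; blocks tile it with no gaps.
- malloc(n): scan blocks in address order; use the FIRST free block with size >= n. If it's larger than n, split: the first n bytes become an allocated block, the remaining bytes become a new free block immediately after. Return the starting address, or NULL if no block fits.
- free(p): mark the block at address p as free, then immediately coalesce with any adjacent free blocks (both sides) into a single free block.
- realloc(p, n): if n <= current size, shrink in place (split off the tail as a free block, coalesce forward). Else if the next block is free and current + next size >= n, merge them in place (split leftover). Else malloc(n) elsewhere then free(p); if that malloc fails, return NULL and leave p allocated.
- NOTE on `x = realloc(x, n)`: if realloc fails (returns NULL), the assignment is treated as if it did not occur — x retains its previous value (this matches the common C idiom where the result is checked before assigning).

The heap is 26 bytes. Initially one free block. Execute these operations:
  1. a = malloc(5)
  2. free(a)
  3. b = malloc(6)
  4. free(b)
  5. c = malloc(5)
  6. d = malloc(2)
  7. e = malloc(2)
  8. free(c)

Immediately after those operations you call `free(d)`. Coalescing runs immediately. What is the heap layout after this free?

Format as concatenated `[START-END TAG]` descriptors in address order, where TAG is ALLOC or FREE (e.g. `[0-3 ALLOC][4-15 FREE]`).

Answer: [0-6 FREE][7-8 ALLOC][9-25 FREE]

Derivation:
Op 1: a = malloc(5) -> a = 0; heap: [0-4 ALLOC][5-25 FREE]
Op 2: free(a) -> (freed a); heap: [0-25 FREE]
Op 3: b = malloc(6) -> b = 0; heap: [0-5 ALLOC][6-25 FREE]
Op 4: free(b) -> (freed b); heap: [0-25 FREE]
Op 5: c = malloc(5) -> c = 0; heap: [0-4 ALLOC][5-25 FREE]
Op 6: d = malloc(2) -> d = 5; heap: [0-4 ALLOC][5-6 ALLOC][7-25 FREE]
Op 7: e = malloc(2) -> e = 7; heap: [0-4 ALLOC][5-6 ALLOC][7-8 ALLOC][9-25 FREE]
Op 8: free(c) -> (freed c); heap: [0-4 FREE][5-6 ALLOC][7-8 ALLOC][9-25 FREE]
free(d): d = 5 -> block [5-6 ALLOC]; mark free, coalesce with adjacent free neighbors -> [0-6 FREE][7-8 ALLOC][9-25 FREE]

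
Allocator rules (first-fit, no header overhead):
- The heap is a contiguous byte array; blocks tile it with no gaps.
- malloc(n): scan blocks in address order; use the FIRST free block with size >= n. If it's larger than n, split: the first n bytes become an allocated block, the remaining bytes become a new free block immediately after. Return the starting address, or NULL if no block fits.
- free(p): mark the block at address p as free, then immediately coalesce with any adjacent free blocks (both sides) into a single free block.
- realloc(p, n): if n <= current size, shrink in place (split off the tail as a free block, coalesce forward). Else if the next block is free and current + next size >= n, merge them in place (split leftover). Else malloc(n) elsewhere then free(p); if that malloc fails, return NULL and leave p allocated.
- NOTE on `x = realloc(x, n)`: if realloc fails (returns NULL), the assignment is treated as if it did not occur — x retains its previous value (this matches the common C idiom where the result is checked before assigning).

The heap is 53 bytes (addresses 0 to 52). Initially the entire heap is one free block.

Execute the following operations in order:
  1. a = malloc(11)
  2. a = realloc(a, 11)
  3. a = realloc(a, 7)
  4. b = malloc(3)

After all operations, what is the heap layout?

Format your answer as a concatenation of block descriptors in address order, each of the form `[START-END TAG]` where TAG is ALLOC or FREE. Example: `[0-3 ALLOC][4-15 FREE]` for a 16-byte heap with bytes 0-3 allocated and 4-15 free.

Answer: [0-6 ALLOC][7-9 ALLOC][10-52 FREE]

Derivation:
Op 1: a = malloc(11) -> a = 0; heap: [0-10 ALLOC][11-52 FREE]
Op 2: a = realloc(a, 11) -> a = 0; heap: [0-10 ALLOC][11-52 FREE]
Op 3: a = realloc(a, 7) -> a = 0; heap: [0-6 ALLOC][7-52 FREE]
Op 4: b = malloc(3) -> b = 7; heap: [0-6 ALLOC][7-9 ALLOC][10-52 FREE]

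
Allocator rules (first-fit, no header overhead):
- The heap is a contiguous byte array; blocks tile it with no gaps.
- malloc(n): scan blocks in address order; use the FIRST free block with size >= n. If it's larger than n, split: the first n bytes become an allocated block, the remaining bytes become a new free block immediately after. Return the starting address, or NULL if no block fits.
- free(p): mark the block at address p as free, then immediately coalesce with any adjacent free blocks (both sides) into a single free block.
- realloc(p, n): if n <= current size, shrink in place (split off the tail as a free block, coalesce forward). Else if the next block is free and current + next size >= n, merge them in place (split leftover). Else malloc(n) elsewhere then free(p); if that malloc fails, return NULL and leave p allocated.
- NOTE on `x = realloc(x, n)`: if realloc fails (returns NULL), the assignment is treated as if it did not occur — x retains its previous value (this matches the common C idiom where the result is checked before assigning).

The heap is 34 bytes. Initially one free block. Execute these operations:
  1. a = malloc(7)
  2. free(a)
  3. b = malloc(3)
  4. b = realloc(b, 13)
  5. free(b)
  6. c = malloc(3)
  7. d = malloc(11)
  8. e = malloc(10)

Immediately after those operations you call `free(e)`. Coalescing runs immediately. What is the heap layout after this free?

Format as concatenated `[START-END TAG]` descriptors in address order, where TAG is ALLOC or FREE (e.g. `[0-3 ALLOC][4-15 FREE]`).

Op 1: a = malloc(7) -> a = 0; heap: [0-6 ALLOC][7-33 FREE]
Op 2: free(a) -> (freed a); heap: [0-33 FREE]
Op 3: b = malloc(3) -> b = 0; heap: [0-2 ALLOC][3-33 FREE]
Op 4: b = realloc(b, 13) -> b = 0; heap: [0-12 ALLOC][13-33 FREE]
Op 5: free(b) -> (freed b); heap: [0-33 FREE]
Op 6: c = malloc(3) -> c = 0; heap: [0-2 ALLOC][3-33 FREE]
Op 7: d = malloc(11) -> d = 3; heap: [0-2 ALLOC][3-13 ALLOC][14-33 FREE]
Op 8: e = malloc(10) -> e = 14; heap: [0-2 ALLOC][3-13 ALLOC][14-23 ALLOC][24-33 FREE]
free(e): e = 14 -> block [14-23 ALLOC]; mark free, coalesce with adjacent free neighbors -> [0-2 ALLOC][3-13 ALLOC][14-33 FREE]

Answer: [0-2 ALLOC][3-13 ALLOC][14-33 FREE]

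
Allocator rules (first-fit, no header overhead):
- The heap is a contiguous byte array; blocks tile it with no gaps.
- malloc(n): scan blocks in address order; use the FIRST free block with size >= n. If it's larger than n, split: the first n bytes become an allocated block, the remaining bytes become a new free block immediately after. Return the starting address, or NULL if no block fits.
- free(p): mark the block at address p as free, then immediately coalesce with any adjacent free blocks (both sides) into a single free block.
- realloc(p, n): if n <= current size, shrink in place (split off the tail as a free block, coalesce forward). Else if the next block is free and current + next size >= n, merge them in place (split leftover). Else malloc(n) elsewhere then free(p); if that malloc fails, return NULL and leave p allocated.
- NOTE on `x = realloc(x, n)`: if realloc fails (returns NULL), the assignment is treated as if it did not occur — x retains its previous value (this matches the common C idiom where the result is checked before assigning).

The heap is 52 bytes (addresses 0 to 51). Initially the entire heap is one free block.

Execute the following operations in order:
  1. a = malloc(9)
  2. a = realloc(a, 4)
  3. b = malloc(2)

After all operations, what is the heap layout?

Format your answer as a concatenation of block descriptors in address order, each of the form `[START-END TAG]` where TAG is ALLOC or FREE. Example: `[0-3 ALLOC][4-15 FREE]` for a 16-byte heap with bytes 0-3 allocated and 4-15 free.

Op 1: a = malloc(9) -> a = 0; heap: [0-8 ALLOC][9-51 FREE]
Op 2: a = realloc(a, 4) -> a = 0; heap: [0-3 ALLOC][4-51 FREE]
Op 3: b = malloc(2) -> b = 4; heap: [0-3 ALLOC][4-5 ALLOC][6-51 FREE]

Answer: [0-3 ALLOC][4-5 ALLOC][6-51 FREE]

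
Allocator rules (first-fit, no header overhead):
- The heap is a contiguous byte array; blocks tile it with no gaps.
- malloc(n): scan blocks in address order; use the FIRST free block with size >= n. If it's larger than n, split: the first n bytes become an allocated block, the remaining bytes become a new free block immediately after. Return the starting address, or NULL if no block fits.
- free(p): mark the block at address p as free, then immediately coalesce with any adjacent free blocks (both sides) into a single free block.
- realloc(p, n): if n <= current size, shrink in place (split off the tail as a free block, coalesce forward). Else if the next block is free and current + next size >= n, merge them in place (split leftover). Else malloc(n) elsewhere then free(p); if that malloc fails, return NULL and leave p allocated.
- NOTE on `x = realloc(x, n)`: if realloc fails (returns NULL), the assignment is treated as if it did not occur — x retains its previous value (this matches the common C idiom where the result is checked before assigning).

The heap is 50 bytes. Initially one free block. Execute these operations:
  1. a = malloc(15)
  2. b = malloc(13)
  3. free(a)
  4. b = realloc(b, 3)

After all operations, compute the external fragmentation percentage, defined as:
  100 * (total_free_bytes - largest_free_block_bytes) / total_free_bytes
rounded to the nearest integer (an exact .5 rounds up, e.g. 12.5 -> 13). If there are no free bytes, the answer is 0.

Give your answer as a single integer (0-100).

Op 1: a = malloc(15) -> a = 0; heap: [0-14 ALLOC][15-49 FREE]
Op 2: b = malloc(13) -> b = 15; heap: [0-14 ALLOC][15-27 ALLOC][28-49 FREE]
Op 3: free(a) -> (freed a); heap: [0-14 FREE][15-27 ALLOC][28-49 FREE]
Op 4: b = realloc(b, 3) -> b = 15; heap: [0-14 FREE][15-17 ALLOC][18-49 FREE]
Free blocks: [15 32] total_free=47 largest=32 -> 100*(47-32)/47 = 1500/47 ≈ 31.915 -> rounds to 32

Answer: 32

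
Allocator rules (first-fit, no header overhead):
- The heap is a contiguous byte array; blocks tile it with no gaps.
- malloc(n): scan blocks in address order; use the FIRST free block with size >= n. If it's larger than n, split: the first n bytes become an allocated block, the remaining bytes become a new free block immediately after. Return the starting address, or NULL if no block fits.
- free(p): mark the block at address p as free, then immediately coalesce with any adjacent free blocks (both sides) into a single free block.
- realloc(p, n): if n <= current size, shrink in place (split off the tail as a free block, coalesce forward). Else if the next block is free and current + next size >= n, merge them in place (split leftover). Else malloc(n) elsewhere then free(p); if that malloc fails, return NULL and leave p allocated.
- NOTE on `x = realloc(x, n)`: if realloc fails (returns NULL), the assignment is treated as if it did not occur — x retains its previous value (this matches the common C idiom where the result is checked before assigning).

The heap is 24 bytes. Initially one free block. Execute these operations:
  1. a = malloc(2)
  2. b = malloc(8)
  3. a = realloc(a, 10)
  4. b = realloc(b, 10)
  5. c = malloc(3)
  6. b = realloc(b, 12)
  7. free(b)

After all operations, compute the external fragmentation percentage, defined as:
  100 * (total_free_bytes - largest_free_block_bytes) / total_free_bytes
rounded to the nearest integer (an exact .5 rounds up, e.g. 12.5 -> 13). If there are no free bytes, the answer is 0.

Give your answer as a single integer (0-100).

Op 1: a = malloc(2) -> a = 0; heap: [0-1 ALLOC][2-23 FREE]
Op 2: b = malloc(8) -> b = 2; heap: [0-1 ALLOC][2-9 ALLOC][10-23 FREE]
Op 3: a = realloc(a, 10) -> a = 10; heap: [0-1 FREE][2-9 ALLOC][10-19 ALLOC][20-23 FREE]
Op 4: b = realloc(b, 10) -> NULL (b unchanged); heap: [0-1 FREE][2-9 ALLOC][10-19 ALLOC][20-23 FREE]
Op 5: c = malloc(3) -> c = 20; heap: [0-1 FREE][2-9 ALLOC][10-19 ALLOC][20-22 ALLOC][23-23 FREE]
Op 6: b = realloc(b, 12) -> NULL (b unchanged); heap: [0-1 FREE][2-9 ALLOC][10-19 ALLOC][20-22 ALLOC][23-23 FREE]
Op 7: free(b) -> (freed b); heap: [0-9 FREE][10-19 ALLOC][20-22 ALLOC][23-23 FREE]
Free blocks: [10 1] total_free=11 largest=10 -> 100*(11-10)/11 = 100/11 ≈ 9.091 -> rounds to 9

Answer: 9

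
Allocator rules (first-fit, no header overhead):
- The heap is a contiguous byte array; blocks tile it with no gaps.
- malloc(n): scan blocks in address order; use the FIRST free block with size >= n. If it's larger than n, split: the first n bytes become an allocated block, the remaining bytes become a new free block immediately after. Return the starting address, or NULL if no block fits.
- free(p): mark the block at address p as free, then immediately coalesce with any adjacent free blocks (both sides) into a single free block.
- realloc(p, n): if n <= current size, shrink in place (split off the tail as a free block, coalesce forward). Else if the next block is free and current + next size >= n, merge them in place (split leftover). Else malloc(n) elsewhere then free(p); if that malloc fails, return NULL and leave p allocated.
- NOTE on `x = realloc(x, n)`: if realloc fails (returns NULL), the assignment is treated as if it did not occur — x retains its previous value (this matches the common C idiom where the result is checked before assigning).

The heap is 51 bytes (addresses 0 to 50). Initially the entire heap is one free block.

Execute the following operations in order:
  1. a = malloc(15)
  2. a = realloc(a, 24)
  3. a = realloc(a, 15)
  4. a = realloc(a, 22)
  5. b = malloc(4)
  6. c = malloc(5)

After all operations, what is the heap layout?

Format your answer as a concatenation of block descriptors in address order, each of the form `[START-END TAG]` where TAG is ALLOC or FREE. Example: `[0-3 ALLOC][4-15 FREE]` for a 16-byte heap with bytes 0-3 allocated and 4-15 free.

Op 1: a = malloc(15) -> a = 0; heap: [0-14 ALLOC][15-50 FREE]
Op 2: a = realloc(a, 24) -> a = 0; heap: [0-23 ALLOC][24-50 FREE]
Op 3: a = realloc(a, 15) -> a = 0; heap: [0-14 ALLOC][15-50 FREE]
Op 4: a = realloc(a, 22) -> a = 0; heap: [0-21 ALLOC][22-50 FREE]
Op 5: b = malloc(4) -> b = 22; heap: [0-21 ALLOC][22-25 ALLOC][26-50 FREE]
Op 6: c = malloc(5) -> c = 26; heap: [0-21 ALLOC][22-25 ALLOC][26-30 ALLOC][31-50 FREE]

Answer: [0-21 ALLOC][22-25 ALLOC][26-30 ALLOC][31-50 FREE]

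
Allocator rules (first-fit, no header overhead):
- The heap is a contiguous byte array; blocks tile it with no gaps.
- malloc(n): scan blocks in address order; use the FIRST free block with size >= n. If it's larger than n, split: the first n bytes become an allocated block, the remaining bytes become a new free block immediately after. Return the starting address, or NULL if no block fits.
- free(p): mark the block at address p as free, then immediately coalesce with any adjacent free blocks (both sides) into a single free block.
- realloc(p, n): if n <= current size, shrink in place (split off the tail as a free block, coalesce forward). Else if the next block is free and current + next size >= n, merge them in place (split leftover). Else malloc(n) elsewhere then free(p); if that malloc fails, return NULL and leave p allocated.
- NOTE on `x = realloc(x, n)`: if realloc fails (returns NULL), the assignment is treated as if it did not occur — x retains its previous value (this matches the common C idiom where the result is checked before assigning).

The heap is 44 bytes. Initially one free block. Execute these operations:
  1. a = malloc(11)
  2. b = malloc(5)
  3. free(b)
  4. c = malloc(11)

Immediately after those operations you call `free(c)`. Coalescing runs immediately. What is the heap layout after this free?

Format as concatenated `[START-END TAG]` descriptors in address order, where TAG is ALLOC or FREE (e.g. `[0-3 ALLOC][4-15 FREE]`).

Op 1: a = malloc(11) -> a = 0; heap: [0-10 ALLOC][11-43 FREE]
Op 2: b = malloc(5) -> b = 11; heap: [0-10 ALLOC][11-15 ALLOC][16-43 FREE]
Op 3: free(b) -> (freed b); heap: [0-10 ALLOC][11-43 FREE]
Op 4: c = malloc(11) -> c = 11; heap: [0-10 ALLOC][11-21 ALLOC][22-43 FREE]
free(c): c = 11 -> block [11-21 ALLOC]; mark free, coalesce with adjacent free neighbors -> [0-10 ALLOC][11-43 FREE]

Answer: [0-10 ALLOC][11-43 FREE]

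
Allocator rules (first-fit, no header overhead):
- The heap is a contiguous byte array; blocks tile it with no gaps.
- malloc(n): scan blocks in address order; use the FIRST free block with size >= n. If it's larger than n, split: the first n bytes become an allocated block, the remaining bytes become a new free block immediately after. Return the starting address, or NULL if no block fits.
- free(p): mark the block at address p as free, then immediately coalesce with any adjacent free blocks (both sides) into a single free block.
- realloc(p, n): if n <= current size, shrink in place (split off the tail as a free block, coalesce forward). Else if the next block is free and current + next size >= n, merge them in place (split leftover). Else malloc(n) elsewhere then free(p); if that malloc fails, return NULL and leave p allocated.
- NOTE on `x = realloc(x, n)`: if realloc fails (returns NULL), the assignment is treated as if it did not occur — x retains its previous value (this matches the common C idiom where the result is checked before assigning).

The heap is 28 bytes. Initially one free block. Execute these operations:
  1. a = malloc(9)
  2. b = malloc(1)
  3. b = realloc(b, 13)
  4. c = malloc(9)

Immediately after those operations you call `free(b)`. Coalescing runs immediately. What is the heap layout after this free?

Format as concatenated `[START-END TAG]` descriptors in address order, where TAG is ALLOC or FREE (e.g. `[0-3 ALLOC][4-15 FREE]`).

Answer: [0-8 ALLOC][9-27 FREE]

Derivation:
Op 1: a = malloc(9) -> a = 0; heap: [0-8 ALLOC][9-27 FREE]
Op 2: b = malloc(1) -> b = 9; heap: [0-8 ALLOC][9-9 ALLOC][10-27 FREE]
Op 3: b = realloc(b, 13) -> b = 9; heap: [0-8 ALLOC][9-21 ALLOC][22-27 FREE]
Op 4: c = malloc(9) -> c = NULL; heap: [0-8 ALLOC][9-21 ALLOC][22-27 FREE]
free(b): b = 9 -> block [9-21 ALLOC]; mark free, coalesce with adjacent free neighbors -> [0-8 ALLOC][9-27 FREE]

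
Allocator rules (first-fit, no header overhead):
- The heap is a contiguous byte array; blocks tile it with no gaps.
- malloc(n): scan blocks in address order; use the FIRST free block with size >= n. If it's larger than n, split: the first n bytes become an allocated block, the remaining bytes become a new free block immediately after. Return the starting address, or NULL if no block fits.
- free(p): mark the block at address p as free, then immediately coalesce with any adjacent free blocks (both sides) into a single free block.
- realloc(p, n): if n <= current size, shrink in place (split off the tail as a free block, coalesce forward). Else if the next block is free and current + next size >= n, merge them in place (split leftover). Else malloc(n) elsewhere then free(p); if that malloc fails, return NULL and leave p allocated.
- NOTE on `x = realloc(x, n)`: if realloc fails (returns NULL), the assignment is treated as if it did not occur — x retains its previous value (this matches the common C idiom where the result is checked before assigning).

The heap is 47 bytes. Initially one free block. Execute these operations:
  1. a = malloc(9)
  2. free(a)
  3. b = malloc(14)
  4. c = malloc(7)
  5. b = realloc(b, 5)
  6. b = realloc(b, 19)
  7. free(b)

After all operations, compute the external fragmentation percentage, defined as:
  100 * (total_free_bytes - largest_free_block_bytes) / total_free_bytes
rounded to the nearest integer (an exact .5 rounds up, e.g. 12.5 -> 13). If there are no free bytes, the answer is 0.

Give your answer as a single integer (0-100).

Op 1: a = malloc(9) -> a = 0; heap: [0-8 ALLOC][9-46 FREE]
Op 2: free(a) -> (freed a); heap: [0-46 FREE]
Op 3: b = malloc(14) -> b = 0; heap: [0-13 ALLOC][14-46 FREE]
Op 4: c = malloc(7) -> c = 14; heap: [0-13 ALLOC][14-20 ALLOC][21-46 FREE]
Op 5: b = realloc(b, 5) -> b = 0; heap: [0-4 ALLOC][5-13 FREE][14-20 ALLOC][21-46 FREE]
Op 6: b = realloc(b, 19) -> b = 21; heap: [0-13 FREE][14-20 ALLOC][21-39 ALLOC][40-46 FREE]
Op 7: free(b) -> (freed b); heap: [0-13 FREE][14-20 ALLOC][21-46 FREE]
Free blocks: [14 26] total_free=40 largest=26 -> 100*(40-26)/40 = 1400/40 = 35

Answer: 35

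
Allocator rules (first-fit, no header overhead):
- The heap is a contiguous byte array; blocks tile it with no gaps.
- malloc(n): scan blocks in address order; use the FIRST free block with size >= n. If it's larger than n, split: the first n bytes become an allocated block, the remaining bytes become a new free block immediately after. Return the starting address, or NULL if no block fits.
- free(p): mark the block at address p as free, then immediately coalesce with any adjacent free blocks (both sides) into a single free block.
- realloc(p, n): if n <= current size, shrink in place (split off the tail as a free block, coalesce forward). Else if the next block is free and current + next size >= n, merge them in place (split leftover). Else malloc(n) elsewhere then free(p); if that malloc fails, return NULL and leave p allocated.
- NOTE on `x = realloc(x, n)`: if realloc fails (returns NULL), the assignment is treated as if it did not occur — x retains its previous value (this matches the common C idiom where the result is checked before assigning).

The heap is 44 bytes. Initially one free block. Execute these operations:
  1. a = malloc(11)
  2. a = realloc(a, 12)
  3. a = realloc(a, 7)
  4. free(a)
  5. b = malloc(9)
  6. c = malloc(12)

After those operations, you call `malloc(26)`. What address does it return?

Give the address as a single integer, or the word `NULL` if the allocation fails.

Op 1: a = malloc(11) -> a = 0; heap: [0-10 ALLOC][11-43 FREE]
Op 2: a = realloc(a, 12) -> a = 0; heap: [0-11 ALLOC][12-43 FREE]
Op 3: a = realloc(a, 7) -> a = 0; heap: [0-6 ALLOC][7-43 FREE]
Op 4: free(a) -> (freed a); heap: [0-43 FREE]
Op 5: b = malloc(9) -> b = 0; heap: [0-8 ALLOC][9-43 FREE]
Op 6: c = malloc(12) -> c = 9; heap: [0-8 ALLOC][9-20 ALLOC][21-43 FREE]
malloc(26): first-fit scan over [0-8 ALLOC][9-20 ALLOC][21-43 FREE] -> NULL

Answer: NULL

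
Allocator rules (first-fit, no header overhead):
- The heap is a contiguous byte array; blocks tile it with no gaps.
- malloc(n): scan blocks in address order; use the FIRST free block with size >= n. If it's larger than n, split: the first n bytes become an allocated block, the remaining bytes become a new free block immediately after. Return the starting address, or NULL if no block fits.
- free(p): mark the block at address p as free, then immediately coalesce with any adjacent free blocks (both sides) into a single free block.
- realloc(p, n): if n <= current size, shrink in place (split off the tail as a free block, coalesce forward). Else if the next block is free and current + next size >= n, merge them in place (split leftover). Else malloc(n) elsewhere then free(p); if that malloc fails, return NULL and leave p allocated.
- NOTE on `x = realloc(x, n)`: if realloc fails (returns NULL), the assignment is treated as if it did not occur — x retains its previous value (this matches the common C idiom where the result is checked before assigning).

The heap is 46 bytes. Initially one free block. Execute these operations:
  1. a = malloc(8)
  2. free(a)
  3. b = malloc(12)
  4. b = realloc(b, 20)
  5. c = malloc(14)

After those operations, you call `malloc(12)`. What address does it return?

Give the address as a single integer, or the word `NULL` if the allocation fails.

Answer: 34

Derivation:
Op 1: a = malloc(8) -> a = 0; heap: [0-7 ALLOC][8-45 FREE]
Op 2: free(a) -> (freed a); heap: [0-45 FREE]
Op 3: b = malloc(12) -> b = 0; heap: [0-11 ALLOC][12-45 FREE]
Op 4: b = realloc(b, 20) -> b = 0; heap: [0-19 ALLOC][20-45 FREE]
Op 5: c = malloc(14) -> c = 20; heap: [0-19 ALLOC][20-33 ALLOC][34-45 FREE]
malloc(12): first-fit scan over [0-19 ALLOC][20-33 ALLOC][34-45 FREE] -> 34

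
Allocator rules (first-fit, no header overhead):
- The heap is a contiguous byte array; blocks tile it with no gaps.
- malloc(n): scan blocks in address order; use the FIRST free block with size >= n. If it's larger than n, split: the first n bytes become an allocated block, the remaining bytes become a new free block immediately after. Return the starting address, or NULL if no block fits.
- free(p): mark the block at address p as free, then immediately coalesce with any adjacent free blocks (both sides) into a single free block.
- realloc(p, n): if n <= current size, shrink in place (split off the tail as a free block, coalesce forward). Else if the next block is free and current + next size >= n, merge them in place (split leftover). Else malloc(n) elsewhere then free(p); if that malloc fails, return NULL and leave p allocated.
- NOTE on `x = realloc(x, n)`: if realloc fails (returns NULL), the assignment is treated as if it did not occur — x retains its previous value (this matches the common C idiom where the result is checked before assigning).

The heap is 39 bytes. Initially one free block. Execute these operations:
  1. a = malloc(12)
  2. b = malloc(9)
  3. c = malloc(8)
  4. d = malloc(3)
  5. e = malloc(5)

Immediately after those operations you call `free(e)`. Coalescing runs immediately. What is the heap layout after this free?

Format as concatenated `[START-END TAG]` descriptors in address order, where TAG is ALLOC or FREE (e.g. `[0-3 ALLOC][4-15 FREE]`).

Answer: [0-11 ALLOC][12-20 ALLOC][21-28 ALLOC][29-31 ALLOC][32-38 FREE]

Derivation:
Op 1: a = malloc(12) -> a = 0; heap: [0-11 ALLOC][12-38 FREE]
Op 2: b = malloc(9) -> b = 12; heap: [0-11 ALLOC][12-20 ALLOC][21-38 FREE]
Op 3: c = malloc(8) -> c = 21; heap: [0-11 ALLOC][12-20 ALLOC][21-28 ALLOC][29-38 FREE]
Op 4: d = malloc(3) -> d = 29; heap: [0-11 ALLOC][12-20 ALLOC][21-28 ALLOC][29-31 ALLOC][32-38 FREE]
Op 5: e = malloc(5) -> e = 32; heap: [0-11 ALLOC][12-20 ALLOC][21-28 ALLOC][29-31 ALLOC][32-36 ALLOC][37-38 FREE]
free(e): e = 32 -> block [32-36 ALLOC]; mark free, coalesce with adjacent free neighbors -> [0-11 ALLOC][12-20 ALLOC][21-28 ALLOC][29-31 ALLOC][32-38 FREE]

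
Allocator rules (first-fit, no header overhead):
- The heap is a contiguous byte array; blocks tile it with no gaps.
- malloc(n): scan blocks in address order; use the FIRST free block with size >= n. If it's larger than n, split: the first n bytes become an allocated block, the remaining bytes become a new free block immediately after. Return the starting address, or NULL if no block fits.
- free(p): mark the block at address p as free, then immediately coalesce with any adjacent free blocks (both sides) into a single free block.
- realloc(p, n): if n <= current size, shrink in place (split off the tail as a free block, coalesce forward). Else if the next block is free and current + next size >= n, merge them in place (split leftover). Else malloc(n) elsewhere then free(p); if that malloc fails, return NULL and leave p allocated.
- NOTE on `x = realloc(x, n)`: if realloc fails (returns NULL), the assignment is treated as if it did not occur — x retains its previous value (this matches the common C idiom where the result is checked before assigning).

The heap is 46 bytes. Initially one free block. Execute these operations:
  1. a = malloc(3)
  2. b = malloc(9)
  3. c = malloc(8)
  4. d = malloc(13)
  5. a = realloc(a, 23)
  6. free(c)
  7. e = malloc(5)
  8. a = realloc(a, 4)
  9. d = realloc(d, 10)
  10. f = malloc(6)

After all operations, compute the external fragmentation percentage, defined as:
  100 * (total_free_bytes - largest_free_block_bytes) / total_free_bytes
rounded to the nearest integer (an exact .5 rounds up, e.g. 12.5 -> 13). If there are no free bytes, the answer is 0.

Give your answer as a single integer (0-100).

Answer: 75

Derivation:
Op 1: a = malloc(3) -> a = 0; heap: [0-2 ALLOC][3-45 FREE]
Op 2: b = malloc(9) -> b = 3; heap: [0-2 ALLOC][3-11 ALLOC][12-45 FREE]
Op 3: c = malloc(8) -> c = 12; heap: [0-2 ALLOC][3-11 ALLOC][12-19 ALLOC][20-45 FREE]
Op 4: d = malloc(13) -> d = 20; heap: [0-2 ALLOC][3-11 ALLOC][12-19 ALLOC][20-32 ALLOC][33-45 FREE]
Op 5: a = realloc(a, 23) -> NULL (a unchanged); heap: [0-2 ALLOC][3-11 ALLOC][12-19 ALLOC][20-32 ALLOC][33-45 FREE]
Op 6: free(c) -> (freed c); heap: [0-2 ALLOC][3-11 ALLOC][12-19 FREE][20-32 ALLOC][33-45 FREE]
Op 7: e = malloc(5) -> e = 12; heap: [0-2 ALLOC][3-11 ALLOC][12-16 ALLOC][17-19 FREE][20-32 ALLOC][33-45 FREE]
Op 8: a = realloc(a, 4) -> a = 33; heap: [0-2 FREE][3-11 ALLOC][12-16 ALLOC][17-19 FREE][20-32 ALLOC][33-36 ALLOC][37-45 FREE]
Op 9: d = realloc(d, 10) -> d = 20; heap: [0-2 FREE][3-11 ALLOC][12-16 ALLOC][17-19 FREE][20-29 ALLOC][30-32 FREE][33-36 ALLOC][37-45 FREE]
Op 10: f = malloc(6) -> f = 37; heap: [0-2 FREE][3-11 ALLOC][12-16 ALLOC][17-19 FREE][20-29 ALLOC][30-32 FREE][33-36 ALLOC][37-42 ALLOC][43-45 FREE]
Free blocks: [3 3 3 3] total_free=12 largest=3 -> 100*(12-3)/12 = 900/12 = 75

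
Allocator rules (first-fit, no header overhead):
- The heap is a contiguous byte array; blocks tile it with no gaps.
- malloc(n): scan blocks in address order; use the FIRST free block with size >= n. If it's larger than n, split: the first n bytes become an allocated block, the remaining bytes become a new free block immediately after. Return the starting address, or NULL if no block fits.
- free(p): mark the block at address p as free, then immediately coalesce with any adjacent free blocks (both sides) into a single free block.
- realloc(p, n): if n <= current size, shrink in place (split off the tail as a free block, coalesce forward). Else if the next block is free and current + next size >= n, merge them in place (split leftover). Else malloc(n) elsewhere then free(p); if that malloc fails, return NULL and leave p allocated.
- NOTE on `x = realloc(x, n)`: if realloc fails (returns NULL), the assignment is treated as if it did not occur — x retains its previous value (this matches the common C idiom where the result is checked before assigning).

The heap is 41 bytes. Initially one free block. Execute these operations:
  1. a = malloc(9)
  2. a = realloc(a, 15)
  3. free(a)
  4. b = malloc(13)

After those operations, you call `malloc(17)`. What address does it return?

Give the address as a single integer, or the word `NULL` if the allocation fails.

Answer: 13

Derivation:
Op 1: a = malloc(9) -> a = 0; heap: [0-8 ALLOC][9-40 FREE]
Op 2: a = realloc(a, 15) -> a = 0; heap: [0-14 ALLOC][15-40 FREE]
Op 3: free(a) -> (freed a); heap: [0-40 FREE]
Op 4: b = malloc(13) -> b = 0; heap: [0-12 ALLOC][13-40 FREE]
malloc(17): first-fit scan over [0-12 ALLOC][13-40 FREE] -> 13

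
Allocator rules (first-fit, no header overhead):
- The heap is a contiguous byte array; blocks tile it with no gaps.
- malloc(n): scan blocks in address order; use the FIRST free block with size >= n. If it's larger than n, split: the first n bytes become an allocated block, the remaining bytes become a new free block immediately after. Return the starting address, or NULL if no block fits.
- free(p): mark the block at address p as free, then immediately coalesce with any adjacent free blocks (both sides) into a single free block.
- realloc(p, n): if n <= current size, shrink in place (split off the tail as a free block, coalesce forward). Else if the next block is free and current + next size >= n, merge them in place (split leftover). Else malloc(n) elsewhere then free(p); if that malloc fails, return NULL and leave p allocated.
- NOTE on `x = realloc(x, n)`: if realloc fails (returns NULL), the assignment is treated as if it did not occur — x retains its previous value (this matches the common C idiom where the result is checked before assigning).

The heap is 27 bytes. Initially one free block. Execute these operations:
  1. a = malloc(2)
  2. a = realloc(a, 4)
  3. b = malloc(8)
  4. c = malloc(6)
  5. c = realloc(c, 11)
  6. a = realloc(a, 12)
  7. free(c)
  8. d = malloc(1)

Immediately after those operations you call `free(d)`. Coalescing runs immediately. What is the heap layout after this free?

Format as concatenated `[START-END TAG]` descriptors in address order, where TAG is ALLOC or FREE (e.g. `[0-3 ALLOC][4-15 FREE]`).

Answer: [0-3 ALLOC][4-11 ALLOC][12-26 FREE]

Derivation:
Op 1: a = malloc(2) -> a = 0; heap: [0-1 ALLOC][2-26 FREE]
Op 2: a = realloc(a, 4) -> a = 0; heap: [0-3 ALLOC][4-26 FREE]
Op 3: b = malloc(8) -> b = 4; heap: [0-3 ALLOC][4-11 ALLOC][12-26 FREE]
Op 4: c = malloc(6) -> c = 12; heap: [0-3 ALLOC][4-11 ALLOC][12-17 ALLOC][18-26 FREE]
Op 5: c = realloc(c, 11) -> c = 12; heap: [0-3 ALLOC][4-11 ALLOC][12-22 ALLOC][23-26 FREE]
Op 6: a = realloc(a, 12) -> NULL (a unchanged); heap: [0-3 ALLOC][4-11 ALLOC][12-22 ALLOC][23-26 FREE]
Op 7: free(c) -> (freed c); heap: [0-3 ALLOC][4-11 ALLOC][12-26 FREE]
Op 8: d = malloc(1) -> d = 12; heap: [0-3 ALLOC][4-11 ALLOC][12-12 ALLOC][13-26 FREE]
free(d): d = 12 -> block [12-12 ALLOC]; mark free, coalesce with adjacent free neighbors -> [0-3 ALLOC][4-11 ALLOC][12-26 FREE]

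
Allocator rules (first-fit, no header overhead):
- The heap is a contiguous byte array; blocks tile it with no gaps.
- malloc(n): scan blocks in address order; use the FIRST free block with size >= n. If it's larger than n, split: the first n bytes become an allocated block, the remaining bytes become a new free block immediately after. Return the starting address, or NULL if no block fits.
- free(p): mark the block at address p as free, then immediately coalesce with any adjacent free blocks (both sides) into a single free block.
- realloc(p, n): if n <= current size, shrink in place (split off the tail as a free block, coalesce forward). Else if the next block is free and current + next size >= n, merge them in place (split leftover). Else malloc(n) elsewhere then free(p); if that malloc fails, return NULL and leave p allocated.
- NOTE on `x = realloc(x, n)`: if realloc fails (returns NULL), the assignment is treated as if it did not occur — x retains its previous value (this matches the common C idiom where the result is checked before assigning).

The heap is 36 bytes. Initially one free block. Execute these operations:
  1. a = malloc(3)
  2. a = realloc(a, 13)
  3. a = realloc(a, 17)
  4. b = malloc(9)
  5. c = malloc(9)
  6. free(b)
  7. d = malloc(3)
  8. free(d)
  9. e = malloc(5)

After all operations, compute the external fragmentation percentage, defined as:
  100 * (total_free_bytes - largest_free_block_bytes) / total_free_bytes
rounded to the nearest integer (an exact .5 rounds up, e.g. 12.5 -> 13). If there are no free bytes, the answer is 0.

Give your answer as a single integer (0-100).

Answer: 20

Derivation:
Op 1: a = malloc(3) -> a = 0; heap: [0-2 ALLOC][3-35 FREE]
Op 2: a = realloc(a, 13) -> a = 0; heap: [0-12 ALLOC][13-35 FREE]
Op 3: a = realloc(a, 17) -> a = 0; heap: [0-16 ALLOC][17-35 FREE]
Op 4: b = malloc(9) -> b = 17; heap: [0-16 ALLOC][17-25 ALLOC][26-35 FREE]
Op 5: c = malloc(9) -> c = 26; heap: [0-16 ALLOC][17-25 ALLOC][26-34 ALLOC][35-35 FREE]
Op 6: free(b) -> (freed b); heap: [0-16 ALLOC][17-25 FREE][26-34 ALLOC][35-35 FREE]
Op 7: d = malloc(3) -> d = 17; heap: [0-16 ALLOC][17-19 ALLOC][20-25 FREE][26-34 ALLOC][35-35 FREE]
Op 8: free(d) -> (freed d); heap: [0-16 ALLOC][17-25 FREE][26-34 ALLOC][35-35 FREE]
Op 9: e = malloc(5) -> e = 17; heap: [0-16 ALLOC][17-21 ALLOC][22-25 FREE][26-34 ALLOC][35-35 FREE]
Free blocks: [4 1] total_free=5 largest=4 -> 100*(5-4)/5 = 100/5 = 20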